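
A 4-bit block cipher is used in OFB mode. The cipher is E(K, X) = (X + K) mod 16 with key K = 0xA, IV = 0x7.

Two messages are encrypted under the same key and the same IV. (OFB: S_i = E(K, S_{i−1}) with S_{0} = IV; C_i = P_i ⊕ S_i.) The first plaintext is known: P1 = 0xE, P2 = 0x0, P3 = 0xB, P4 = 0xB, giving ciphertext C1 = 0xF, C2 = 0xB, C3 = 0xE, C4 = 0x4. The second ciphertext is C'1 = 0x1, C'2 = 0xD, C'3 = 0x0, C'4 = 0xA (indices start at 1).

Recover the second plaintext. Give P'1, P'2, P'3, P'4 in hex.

P'1 = 0x0, P'2 = 0x6, P'3 = 0x5, P'4 = 0x5

In OFB with a reused IV, both messages share the same keystream S_i, so C_i ⊕ C'_i = P_i ⊕ P'_i and thus P'_i = P_i ⊕ C_i ⊕ C'_i.
P'1: 0xE ⊕ 0xF ⊕ 0x1 = 0x0.
P'2: 0x0 ⊕ 0xB ⊕ 0xD = 0x6.
P'3: 0xB ⊕ 0xE ⊕ 0x0 = 0x5.
P'4: 0xB ⊕ 0x4 ⊕ 0xA = 0x5.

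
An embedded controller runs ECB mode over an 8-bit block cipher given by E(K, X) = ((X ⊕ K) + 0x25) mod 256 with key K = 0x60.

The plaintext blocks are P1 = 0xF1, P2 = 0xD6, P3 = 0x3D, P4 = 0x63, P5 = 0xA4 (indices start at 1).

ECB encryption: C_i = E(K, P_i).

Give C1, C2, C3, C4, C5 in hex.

C1 = 0xB6, C2 = 0xDB, C3 = 0x82, C4 = 0x28, C5 = 0xE9

C1: E(K, 0xF1) = 0xB6.
C2: E(K, 0xD6) = 0xDB.
C3: E(K, 0x3D) = 0x82.
C4: E(K, 0x63) = 0x28.
C5: E(K, 0xA4) = 0xE9.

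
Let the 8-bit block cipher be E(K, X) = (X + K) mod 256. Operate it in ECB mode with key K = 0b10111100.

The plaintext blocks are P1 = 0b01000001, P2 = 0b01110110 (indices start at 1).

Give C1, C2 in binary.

C1 = 0b11111101, C2 = 0b00110010

ECB encryption: C_i = E(K, P_i).
C1: E(K, 0b01000001) = 0b11111101.
C2: E(K, 0b01110110) = 0b00110010.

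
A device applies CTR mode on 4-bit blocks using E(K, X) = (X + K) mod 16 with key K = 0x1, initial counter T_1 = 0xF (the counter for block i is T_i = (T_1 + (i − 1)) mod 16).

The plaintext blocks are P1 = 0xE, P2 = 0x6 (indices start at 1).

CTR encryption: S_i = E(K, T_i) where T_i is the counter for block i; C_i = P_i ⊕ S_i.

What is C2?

C1: T = 0xF, S = E(K, T) = 0x0; 0xE ⊕ 0x0 = 0xE.
C2: T = 0x0, S = E(K, T) = 0x1; 0x6 ⊕ 0x1 = 0x7.

C2 = 0x7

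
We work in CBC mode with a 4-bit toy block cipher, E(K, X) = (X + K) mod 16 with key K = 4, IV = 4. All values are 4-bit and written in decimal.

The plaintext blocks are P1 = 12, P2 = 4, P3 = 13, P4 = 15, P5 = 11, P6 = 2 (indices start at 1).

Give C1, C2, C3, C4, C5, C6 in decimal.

CBC encryption: C_i = E(K, P_i ⊕ C_{i−1}), with C_{0} = IV.
C1: P1 ⊕ 4 = 8; E(K, 8) = 12.
C2: P2 ⊕ 12 = 8; E(K, 8) = 12.
C3: P3 ⊕ 12 = 1; E(K, 1) = 5.
C4: P4 ⊕ 5 = 10; E(K, 10) = 14.
C5: P5 ⊕ 14 = 5; E(K, 5) = 9.
C6: P6 ⊕ 9 = 11; E(K, 11) = 15.

C1 = 12, C2 = 12, C3 = 5, C4 = 14, C5 = 9, C6 = 15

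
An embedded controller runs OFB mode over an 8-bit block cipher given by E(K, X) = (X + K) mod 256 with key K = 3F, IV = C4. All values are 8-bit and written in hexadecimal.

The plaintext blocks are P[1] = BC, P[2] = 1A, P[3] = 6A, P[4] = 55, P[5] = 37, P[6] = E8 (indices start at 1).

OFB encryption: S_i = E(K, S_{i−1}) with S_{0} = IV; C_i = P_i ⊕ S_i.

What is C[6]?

C[1]: S = E(K, C4) = 03; BC ⊕ 03 = BF.
C[2]: S = E(K, 03) = 42; 1A ⊕ 42 = 58.
C[3]: S = E(K, 42) = 81; 6A ⊕ 81 = EB.
C[4]: S = E(K, 81) = C0; 55 ⊕ C0 = 95.
C[5]: S = E(K, C0) = FF; 37 ⊕ FF = C8.
C[6]: S = E(K, FF) = 3E; E8 ⊕ 3E = D6.

C[6] = D6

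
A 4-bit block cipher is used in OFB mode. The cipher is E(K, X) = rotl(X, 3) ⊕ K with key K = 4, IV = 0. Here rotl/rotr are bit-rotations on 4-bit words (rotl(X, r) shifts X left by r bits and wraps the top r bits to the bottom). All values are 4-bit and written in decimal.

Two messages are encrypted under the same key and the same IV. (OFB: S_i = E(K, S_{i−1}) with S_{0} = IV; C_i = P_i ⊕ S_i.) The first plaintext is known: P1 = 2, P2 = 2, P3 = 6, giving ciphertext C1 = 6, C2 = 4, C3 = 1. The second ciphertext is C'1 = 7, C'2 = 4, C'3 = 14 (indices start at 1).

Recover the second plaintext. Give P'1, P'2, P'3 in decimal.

P'1 = 3, P'2 = 2, P'3 = 9

In OFB with a reused IV, both messages share the same keystream S_i, so C_i ⊕ C'_i = P_i ⊕ P'_i and thus P'_i = P_i ⊕ C_i ⊕ C'_i.
P'1: 2 ⊕ 6 ⊕ 7 = 3.
P'2: 2 ⊕ 4 ⊕ 4 = 2.
P'3: 6 ⊕ 1 ⊕ 14 = 9.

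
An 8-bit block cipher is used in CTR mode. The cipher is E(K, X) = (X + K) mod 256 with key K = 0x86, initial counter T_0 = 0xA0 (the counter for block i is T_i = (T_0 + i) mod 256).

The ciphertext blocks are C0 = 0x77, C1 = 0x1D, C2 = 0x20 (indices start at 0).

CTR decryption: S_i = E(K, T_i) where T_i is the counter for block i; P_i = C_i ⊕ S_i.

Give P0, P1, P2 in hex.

P0 = 0x51, P1 = 0x3A, P2 = 0x08

P0: T = 0xA0, S = E(K, T) = 0x26; 0x77 ⊕ 0x26 = 0x51.
P1: T = 0xA1, S = E(K, T) = 0x27; 0x1D ⊕ 0x27 = 0x3A.
P2: T = 0xA2, S = E(K, T) = 0x28; 0x20 ⊕ 0x28 = 0x08.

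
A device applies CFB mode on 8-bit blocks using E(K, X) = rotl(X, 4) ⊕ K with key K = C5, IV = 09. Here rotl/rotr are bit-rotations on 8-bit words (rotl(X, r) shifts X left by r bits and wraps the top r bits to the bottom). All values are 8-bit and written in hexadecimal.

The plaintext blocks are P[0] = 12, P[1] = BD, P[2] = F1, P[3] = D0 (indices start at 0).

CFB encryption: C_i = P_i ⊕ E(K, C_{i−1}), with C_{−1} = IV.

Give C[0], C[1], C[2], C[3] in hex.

C[0]: E(K, 09) = 55; 12 ⊕ 55 = 47.
C[1]: E(K, 47) = B1; BD ⊕ B1 = 0C.
C[2]: E(K, 0C) = 05; F1 ⊕ 05 = F4.
C[3]: E(K, F4) = 8A; D0 ⊕ 8A = 5A.

C[0] = 47, C[1] = 0C, C[2] = F4, C[3] = 5A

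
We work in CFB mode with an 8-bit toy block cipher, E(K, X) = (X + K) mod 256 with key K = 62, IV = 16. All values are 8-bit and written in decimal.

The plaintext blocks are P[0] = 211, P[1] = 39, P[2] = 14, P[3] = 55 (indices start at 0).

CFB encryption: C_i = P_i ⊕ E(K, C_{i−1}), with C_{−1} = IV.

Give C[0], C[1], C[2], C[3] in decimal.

C[0] = 157, C[1] = 252, C[2] = 52, C[3] = 69

C[0]: E(K, 16) = 78; 211 ⊕ 78 = 157.
C[1]: E(K, 157) = 219; 39 ⊕ 219 = 252.
C[2]: E(K, 252) = 58; 14 ⊕ 58 = 52.
C[3]: E(K, 52) = 114; 55 ⊕ 114 = 69.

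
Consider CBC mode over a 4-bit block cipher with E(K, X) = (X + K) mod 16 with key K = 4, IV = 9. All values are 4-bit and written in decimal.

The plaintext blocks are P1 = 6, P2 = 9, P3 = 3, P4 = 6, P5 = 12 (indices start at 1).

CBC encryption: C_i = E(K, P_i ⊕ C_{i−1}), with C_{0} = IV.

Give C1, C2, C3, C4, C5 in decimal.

C1: P1 ⊕ 9 = 15; E(K, 15) = 3.
C2: P2 ⊕ 3 = 10; E(K, 10) = 14.
C3: P3 ⊕ 14 = 13; E(K, 13) = 1.
C4: P4 ⊕ 1 = 7; E(K, 7) = 11.
C5: P5 ⊕ 11 = 7; E(K, 7) = 11.

C1 = 3, C2 = 14, C3 = 1, C4 = 11, C5 = 11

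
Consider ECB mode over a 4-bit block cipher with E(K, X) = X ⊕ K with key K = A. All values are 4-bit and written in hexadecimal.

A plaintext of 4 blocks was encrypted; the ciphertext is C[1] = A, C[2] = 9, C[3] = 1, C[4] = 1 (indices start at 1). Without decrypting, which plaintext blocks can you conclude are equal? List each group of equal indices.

P[3] = P[4]

ECB encrypts each block independently with the same key, so equal ciphertext blocks imply equal plaintext blocks.
C[3] = C[4] = 1, so P[3] = P[4].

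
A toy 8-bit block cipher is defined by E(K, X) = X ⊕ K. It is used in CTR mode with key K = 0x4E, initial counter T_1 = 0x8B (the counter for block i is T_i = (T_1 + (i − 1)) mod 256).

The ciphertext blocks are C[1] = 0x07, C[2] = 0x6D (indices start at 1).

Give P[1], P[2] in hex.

P[1] = 0xC2, P[2] = 0xAF

CTR decryption: S_i = E(K, T_i) where T_i is the counter for block i; P_i = C_i ⊕ S_i.
P[1]: T = 0x8B, S = E(K, T) = 0xC5; 0x07 ⊕ 0xC5 = 0xC2.
P[2]: T = 0x8C, S = E(K, T) = 0xC2; 0x6D ⊕ 0xC2 = 0xAF.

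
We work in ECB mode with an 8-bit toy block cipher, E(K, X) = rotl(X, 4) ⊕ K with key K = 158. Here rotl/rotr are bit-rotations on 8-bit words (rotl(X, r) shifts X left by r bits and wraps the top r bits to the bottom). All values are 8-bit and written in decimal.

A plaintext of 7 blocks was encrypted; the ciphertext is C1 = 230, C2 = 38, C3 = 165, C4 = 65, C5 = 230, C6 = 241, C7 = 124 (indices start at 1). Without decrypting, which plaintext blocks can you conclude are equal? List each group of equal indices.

ECB encrypts each block independently with the same key, so equal ciphertext blocks imply equal plaintext blocks.
C1 = C5 = 230, so P1 = P5.

P1 = P5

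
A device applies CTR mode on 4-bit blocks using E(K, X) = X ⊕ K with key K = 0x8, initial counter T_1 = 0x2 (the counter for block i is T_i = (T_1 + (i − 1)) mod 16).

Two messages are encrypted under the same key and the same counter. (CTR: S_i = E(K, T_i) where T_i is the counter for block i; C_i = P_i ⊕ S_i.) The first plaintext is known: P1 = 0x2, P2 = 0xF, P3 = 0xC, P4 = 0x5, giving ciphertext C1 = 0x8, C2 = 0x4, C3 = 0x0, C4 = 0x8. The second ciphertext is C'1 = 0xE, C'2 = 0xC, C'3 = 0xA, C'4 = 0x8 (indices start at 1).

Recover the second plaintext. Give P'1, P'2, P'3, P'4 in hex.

P'1 = 0x4, P'2 = 0x7, P'3 = 0x6, P'4 = 0x5

In CTR with a reused counter, both messages share the same keystream S_i, so C_i ⊕ C'_i = P_i ⊕ P'_i and thus P'_i = P_i ⊕ C_i ⊕ C'_i.
P'1: 0x2 ⊕ 0x8 ⊕ 0xE = 0x4.
P'2: 0xF ⊕ 0x4 ⊕ 0xC = 0x7.
P'3: 0xC ⊕ 0x0 ⊕ 0xA = 0x6.
P'4: 0x5 ⊕ 0x8 ⊕ 0x8 = 0x5.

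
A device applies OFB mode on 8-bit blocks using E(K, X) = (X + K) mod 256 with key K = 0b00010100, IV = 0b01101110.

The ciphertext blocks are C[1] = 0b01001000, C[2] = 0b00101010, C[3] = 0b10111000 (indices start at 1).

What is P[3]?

P[3] = 0b00010010

OFB decryption: S_i = E(K, S_{i−1}) with S_{0} = IV; P_i = C_i ⊕ S_i.
P[1]: S = E(K, 0b01101110) = 0b10000010; 0b01001000 ⊕ 0b10000010 = 0b11001010.
P[2]: S = E(K, 0b10000010) = 0b10010110; 0b00101010 ⊕ 0b10010110 = 0b10111100.
P[3]: S = E(K, 0b10010110) = 0b10101010; 0b10111000 ⊕ 0b10101010 = 0b00010010.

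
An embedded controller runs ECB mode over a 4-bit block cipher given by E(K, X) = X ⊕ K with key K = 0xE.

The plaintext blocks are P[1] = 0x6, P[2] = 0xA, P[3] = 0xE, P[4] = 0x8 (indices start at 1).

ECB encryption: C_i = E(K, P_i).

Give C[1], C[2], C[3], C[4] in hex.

C[1]: E(K, 0x6) = 0x8.
C[2]: E(K, 0xA) = 0x4.
C[3]: E(K, 0xE) = 0x0.
C[4]: E(K, 0x8) = 0x6.

C[1] = 0x8, C[2] = 0x4, C[3] = 0x0, C[4] = 0x6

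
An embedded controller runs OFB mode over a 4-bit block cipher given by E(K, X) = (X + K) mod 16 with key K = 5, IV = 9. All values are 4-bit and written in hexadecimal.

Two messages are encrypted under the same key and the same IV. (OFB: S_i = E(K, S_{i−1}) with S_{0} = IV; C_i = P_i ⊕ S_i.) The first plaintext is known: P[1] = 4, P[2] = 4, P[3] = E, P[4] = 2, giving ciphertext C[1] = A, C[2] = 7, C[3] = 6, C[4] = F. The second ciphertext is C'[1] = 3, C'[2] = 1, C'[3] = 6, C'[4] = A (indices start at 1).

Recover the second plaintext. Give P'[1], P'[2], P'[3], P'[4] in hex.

In OFB with a reused IV, both messages share the same keystream S_i, so C_i ⊕ C'_i = P_i ⊕ P'_i and thus P'_i = P_i ⊕ C_i ⊕ C'_i.
P'[1]: 4 ⊕ A ⊕ 3 = D.
P'[2]: 4 ⊕ 7 ⊕ 1 = 2.
P'[3]: E ⊕ 6 ⊕ 6 = E.
P'[4]: 2 ⊕ F ⊕ A = 7.

P'[1] = D, P'[2] = 2, P'[3] = E, P'[4] = 7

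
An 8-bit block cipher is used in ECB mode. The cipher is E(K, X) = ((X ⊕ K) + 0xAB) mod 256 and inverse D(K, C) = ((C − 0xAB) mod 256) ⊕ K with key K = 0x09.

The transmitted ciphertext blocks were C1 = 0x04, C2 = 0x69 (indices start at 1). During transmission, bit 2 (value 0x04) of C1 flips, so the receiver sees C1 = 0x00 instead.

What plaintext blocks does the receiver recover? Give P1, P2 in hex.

ECB decryption: P_i = D(K, C_i).
Only C1 changed, to 0x00. In ECB, a change in C_i affects only P_i. Decrypting the received ciphertext:
P1: D(K, 0x00) = 0x5C.
P2: D(K, 0x69) = 0xB7.
Blocks that differ from the original plaintext: P1.

P1 = 0x5C, P2 = 0xB7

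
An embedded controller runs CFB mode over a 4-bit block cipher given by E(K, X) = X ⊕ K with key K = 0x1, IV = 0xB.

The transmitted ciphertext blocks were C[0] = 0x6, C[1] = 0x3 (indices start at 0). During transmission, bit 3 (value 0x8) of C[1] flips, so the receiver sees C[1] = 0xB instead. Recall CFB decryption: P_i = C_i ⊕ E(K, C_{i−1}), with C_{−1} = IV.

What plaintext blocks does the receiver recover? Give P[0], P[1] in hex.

P[0] = 0xC, P[1] = 0xC

Only C[1] changed, to 0xB. In CFB, a change in C_i flips the same bit in P_i and garbles P_{i+1}. Decrypting the received ciphertext:
P[0]: E(K, 0xB) = 0xA; 0x6 ⊕ 0xA = 0xC.
P[1]: E(K, 0x6) = 0x7; 0xB ⊕ 0x7 = 0xC.
Blocks that differ from the original plaintext: P[1].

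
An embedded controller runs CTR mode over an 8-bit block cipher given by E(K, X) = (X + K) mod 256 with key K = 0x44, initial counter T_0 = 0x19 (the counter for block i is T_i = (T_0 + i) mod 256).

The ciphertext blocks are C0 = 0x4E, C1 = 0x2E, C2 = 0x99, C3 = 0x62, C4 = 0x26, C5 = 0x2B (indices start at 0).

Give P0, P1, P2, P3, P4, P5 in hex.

CTR decryption: S_i = E(K, T_i) where T_i is the counter for block i; P_i = C_i ⊕ S_i.
P0: T = 0x19, S = E(K, T) = 0x5D; 0x4E ⊕ 0x5D = 0x13.
P1: T = 0x1A, S = E(K, T) = 0x5E; 0x2E ⊕ 0x5E = 0x70.
P2: T = 0x1B, S = E(K, T) = 0x5F; 0x99 ⊕ 0x5F = 0xC6.
P3: T = 0x1C, S = E(K, T) = 0x60; 0x62 ⊕ 0x60 = 0x02.
P4: T = 0x1D, S = E(K, T) = 0x61; 0x26 ⊕ 0x61 = 0x47.
P5: T = 0x1E, S = E(K, T) = 0x62; 0x2B ⊕ 0x62 = 0x49.

P0 = 0x13, P1 = 0x70, P2 = 0xC6, P3 = 0x02, P4 = 0x47, P5 = 0x49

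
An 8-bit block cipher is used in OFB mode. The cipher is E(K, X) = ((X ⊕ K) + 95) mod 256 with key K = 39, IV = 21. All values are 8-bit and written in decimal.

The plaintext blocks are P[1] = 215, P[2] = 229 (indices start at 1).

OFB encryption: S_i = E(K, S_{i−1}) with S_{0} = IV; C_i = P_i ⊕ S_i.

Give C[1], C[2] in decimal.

C[1]: S = E(K, 21) = 145; 215 ⊕ 145 = 70.
C[2]: S = E(K, 145) = 21; 229 ⊕ 21 = 240.

C[1] = 70, C[2] = 240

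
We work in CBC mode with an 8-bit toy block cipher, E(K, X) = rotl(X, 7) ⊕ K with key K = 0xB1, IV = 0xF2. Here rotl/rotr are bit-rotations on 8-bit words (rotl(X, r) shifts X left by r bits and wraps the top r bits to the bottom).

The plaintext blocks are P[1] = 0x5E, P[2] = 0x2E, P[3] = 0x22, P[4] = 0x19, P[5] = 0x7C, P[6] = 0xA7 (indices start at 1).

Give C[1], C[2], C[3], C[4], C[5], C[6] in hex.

CBC encryption: C_i = E(K, P_i ⊕ C_{i−1}), with C_{0} = IV.
C[1]: P[1] ⊕ 0xF2 = 0xAC; E(K, 0xAC) = 0xE7.
C[2]: P[2] ⊕ 0xE7 = 0xC9; E(K, 0xC9) = 0x55.
C[3]: P[3] ⊕ 0x55 = 0x77; E(K, 0x77) = 0x0A.
C[4]: P[4] ⊕ 0x0A = 0x13; E(K, 0x13) = 0x38.
C[5]: P[5] ⊕ 0x38 = 0x44; E(K, 0x44) = 0x93.
C[6]: P[6] ⊕ 0x93 = 0x34; E(K, 0x34) = 0xAB.

C[1] = 0xE7, C[2] = 0x55, C[3] = 0x0A, C[4] = 0x38, C[5] = 0x93, C[6] = 0xAB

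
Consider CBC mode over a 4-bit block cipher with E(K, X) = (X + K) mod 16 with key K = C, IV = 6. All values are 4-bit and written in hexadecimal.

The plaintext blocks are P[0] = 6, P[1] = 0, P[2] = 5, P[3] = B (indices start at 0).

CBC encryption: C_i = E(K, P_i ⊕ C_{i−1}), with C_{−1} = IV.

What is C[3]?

C[0]: P[0] ⊕ 6 = 0; E(K, 0) = C.
C[1]: P[1] ⊕ C = C; E(K, C) = 8.
C[2]: P[2] ⊕ 8 = D; E(K, D) = 9.
C[3]: P[3] ⊕ 9 = 2; E(K, 2) = E.

C[3] = E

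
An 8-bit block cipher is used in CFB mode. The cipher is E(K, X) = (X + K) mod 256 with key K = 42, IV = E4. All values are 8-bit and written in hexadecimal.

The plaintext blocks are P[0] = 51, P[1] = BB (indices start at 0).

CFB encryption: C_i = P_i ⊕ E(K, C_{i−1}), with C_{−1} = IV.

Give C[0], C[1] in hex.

C[0]: E(K, E4) = 26; 51 ⊕ 26 = 77.
C[1]: E(K, 77) = B9; BB ⊕ B9 = 02.

C[0] = 77, C[1] = 02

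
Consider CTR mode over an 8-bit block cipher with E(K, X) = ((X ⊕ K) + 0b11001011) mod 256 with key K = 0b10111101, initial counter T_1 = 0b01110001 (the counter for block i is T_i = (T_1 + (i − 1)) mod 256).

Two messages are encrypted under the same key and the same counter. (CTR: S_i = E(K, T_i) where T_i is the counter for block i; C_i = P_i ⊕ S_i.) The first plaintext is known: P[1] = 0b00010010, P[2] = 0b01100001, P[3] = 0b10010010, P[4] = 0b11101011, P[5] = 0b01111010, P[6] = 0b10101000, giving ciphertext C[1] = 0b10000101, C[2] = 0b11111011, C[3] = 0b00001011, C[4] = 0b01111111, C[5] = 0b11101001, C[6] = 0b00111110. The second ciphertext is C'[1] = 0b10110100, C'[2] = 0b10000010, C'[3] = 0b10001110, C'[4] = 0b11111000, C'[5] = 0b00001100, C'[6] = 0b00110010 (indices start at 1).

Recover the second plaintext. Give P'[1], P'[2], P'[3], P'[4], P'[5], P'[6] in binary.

In CTR with a reused counter, both messages share the same keystream S_i, so C_i ⊕ C'_i = P_i ⊕ P'_i and thus P'_i = P_i ⊕ C_i ⊕ C'_i.
P'[1]: 0b00010010 ⊕ 0b10000101 ⊕ 0b10110100 = 0b00100011.
P'[2]: 0b01100001 ⊕ 0b11111011 ⊕ 0b10000010 = 0b00011000.
P'[3]: 0b10010010 ⊕ 0b00001011 ⊕ 0b10001110 = 0b00010111.
P'[4]: 0b11101011 ⊕ 0b01111111 ⊕ 0b11111000 = 0b01101100.
P'[5]: 0b01111010 ⊕ 0b11101001 ⊕ 0b00001100 = 0b10011111.
P'[6]: 0b10101000 ⊕ 0b00111110 ⊕ 0b00110010 = 0b10100100.

P'[1] = 0b00100011, P'[2] = 0b00011000, P'[3] = 0b00010111, P'[4] = 0b01101100, P'[5] = 0b10011111, P'[6] = 0b10100100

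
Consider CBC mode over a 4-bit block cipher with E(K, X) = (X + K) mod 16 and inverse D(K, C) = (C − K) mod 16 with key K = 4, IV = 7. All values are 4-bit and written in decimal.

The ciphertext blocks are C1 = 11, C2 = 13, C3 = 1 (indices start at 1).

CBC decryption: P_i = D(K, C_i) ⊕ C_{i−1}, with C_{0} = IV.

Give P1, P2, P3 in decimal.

P1 = 0, P2 = 2, P3 = 0

P1: D(K, 11) = 7; 7 ⊕ 7 = 0.
P2: D(K, 13) = 9; 9 ⊕ 11 = 2.
P3: D(K, 1) = 13; 13 ⊕ 13 = 0.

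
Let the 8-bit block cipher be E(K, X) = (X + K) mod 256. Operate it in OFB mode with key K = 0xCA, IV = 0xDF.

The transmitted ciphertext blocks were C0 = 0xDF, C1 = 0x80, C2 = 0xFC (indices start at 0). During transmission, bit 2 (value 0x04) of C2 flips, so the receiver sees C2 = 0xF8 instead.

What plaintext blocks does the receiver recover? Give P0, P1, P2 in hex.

OFB decryption: S_i = E(K, S_{i−1}) with S_{−1} = IV; P_i = C_i ⊕ S_i.
Only C2 changed, to 0xF8. In OFB, a change in C_i flips the same bit in P_i only; the keystream is unaffected. Decrypting the received ciphertext:
P0: S = E(K, 0xDF) = 0xA9; 0xDF ⊕ 0xA9 = 0x76.
P1: S = E(K, 0xA9) = 0x73; 0x80 ⊕ 0x73 = 0xF3.
P2: S = E(K, 0x73) = 0x3D; 0xF8 ⊕ 0x3D = 0xC5.
Blocks that differ from the original plaintext: P2.

P0 = 0x76, P1 = 0xF3, P2 = 0xC5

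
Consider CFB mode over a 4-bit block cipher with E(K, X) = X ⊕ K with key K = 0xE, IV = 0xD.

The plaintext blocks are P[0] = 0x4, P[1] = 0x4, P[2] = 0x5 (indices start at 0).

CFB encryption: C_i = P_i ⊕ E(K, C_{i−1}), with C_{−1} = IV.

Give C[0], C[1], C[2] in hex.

C[0] = 0x7, C[1] = 0xD, C[2] = 0x6

C[0]: E(K, 0xD) = 0x3; 0x4 ⊕ 0x3 = 0x7.
C[1]: E(K, 0x7) = 0x9; 0x4 ⊕ 0x9 = 0xD.
C[2]: E(K, 0xD) = 0x3; 0x5 ⊕ 0x3 = 0x6.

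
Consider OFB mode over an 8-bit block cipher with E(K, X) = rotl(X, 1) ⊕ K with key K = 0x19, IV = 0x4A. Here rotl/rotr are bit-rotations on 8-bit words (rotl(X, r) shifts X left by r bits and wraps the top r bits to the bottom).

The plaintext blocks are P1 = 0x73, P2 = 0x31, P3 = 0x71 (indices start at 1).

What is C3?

OFB encryption: S_i = E(K, S_{i−1}) with S_{0} = IV; C_i = P_i ⊕ S_i.
C1: S = E(K, 0x4A) = 0x8D; 0x73 ⊕ 0x8D = 0xFE.
C2: S = E(K, 0x8D) = 0x02; 0x31 ⊕ 0x02 = 0x33.
C3: S = E(K, 0x02) = 0x1D; 0x71 ⊕ 0x1D = 0x6C.

C3 = 0x6C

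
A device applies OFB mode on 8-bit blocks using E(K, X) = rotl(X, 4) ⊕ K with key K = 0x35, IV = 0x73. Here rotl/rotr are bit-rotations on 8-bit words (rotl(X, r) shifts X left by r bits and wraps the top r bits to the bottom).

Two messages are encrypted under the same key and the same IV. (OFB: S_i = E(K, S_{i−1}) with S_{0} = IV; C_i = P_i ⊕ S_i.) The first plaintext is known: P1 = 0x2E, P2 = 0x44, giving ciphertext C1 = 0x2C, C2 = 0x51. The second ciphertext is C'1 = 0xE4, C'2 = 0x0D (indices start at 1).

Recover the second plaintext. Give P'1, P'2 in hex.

In OFB with a reused IV, both messages share the same keystream S_i, so C_i ⊕ C'_i = P_i ⊕ P'_i and thus P'_i = P_i ⊕ C_i ⊕ C'_i.
P'1: 0x2E ⊕ 0x2C ⊕ 0xE4 = 0xE6.
P'2: 0x44 ⊕ 0x51 ⊕ 0x0D = 0x18.

P'1 = 0xE6, P'2 = 0x18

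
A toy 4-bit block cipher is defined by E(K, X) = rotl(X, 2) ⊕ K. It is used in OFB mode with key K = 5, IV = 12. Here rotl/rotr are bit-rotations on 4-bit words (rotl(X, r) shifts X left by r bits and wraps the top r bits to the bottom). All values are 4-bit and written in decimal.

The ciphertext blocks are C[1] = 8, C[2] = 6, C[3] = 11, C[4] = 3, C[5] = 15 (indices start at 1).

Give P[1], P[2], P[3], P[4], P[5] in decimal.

P[1] = 14, P[2] = 10, P[3] = 13, P[4] = 15, P[5] = 9

OFB decryption: S_i = E(K, S_{i−1}) with S_{0} = IV; P_i = C_i ⊕ S_i.
P[1]: S = E(K, 12) = 6; 8 ⊕ 6 = 14.
P[2]: S = E(K, 6) = 12; 6 ⊕ 12 = 10.
P[3]: S = E(K, 12) = 6; 11 ⊕ 6 = 13.
P[4]: S = E(K, 6) = 12; 3 ⊕ 12 = 15.
P[5]: S = E(K, 12) = 6; 15 ⊕ 6 = 9.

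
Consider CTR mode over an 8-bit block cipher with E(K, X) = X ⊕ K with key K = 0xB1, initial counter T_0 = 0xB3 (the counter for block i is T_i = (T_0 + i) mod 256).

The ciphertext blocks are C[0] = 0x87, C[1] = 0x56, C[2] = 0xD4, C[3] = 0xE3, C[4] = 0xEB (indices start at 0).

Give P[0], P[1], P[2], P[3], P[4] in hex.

P[0] = 0x85, P[1] = 0x53, P[2] = 0xD0, P[3] = 0xE4, P[4] = 0xED

CTR decryption: S_i = E(K, T_i) where T_i is the counter for block i; P_i = C_i ⊕ S_i.
P[0]: T = 0xB3, S = E(K, T) = 0x02; 0x87 ⊕ 0x02 = 0x85.
P[1]: T = 0xB4, S = E(K, T) = 0x05; 0x56 ⊕ 0x05 = 0x53.
P[2]: T = 0xB5, S = E(K, T) = 0x04; 0xD4 ⊕ 0x04 = 0xD0.
P[3]: T = 0xB6, S = E(K, T) = 0x07; 0xE3 ⊕ 0x07 = 0xE4.
P[4]: T = 0xB7, S = E(K, T) = 0x06; 0xEB ⊕ 0x06 = 0xED.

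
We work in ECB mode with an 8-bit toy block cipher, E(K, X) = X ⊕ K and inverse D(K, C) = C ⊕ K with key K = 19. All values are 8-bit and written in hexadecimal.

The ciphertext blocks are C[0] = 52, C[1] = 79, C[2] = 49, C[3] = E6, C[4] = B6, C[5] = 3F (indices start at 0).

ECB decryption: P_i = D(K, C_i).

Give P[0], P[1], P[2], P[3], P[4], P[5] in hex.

P[0] = 4B, P[1] = 60, P[2] = 50, P[3] = FF, P[4] = AF, P[5] = 26

P[0]: D(K, 52) = 4B.
P[1]: D(K, 79) = 60.
P[2]: D(K, 49) = 50.
P[3]: D(K, E6) = FF.
P[4]: D(K, B6) = AF.
P[5]: D(K, 3F) = 26.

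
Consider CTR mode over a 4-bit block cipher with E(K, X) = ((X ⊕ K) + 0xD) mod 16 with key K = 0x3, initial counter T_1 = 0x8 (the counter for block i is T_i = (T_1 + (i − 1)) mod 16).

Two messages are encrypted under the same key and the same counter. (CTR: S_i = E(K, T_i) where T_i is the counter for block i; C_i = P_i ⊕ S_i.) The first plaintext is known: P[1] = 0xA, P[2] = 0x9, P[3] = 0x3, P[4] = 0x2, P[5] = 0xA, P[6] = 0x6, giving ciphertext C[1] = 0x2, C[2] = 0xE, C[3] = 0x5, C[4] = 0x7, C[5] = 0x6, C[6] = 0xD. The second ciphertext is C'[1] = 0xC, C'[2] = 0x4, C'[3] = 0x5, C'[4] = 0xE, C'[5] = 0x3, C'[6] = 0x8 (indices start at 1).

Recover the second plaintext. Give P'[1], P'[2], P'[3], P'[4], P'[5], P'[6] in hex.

In CTR with a reused counter, both messages share the same keystream S_i, so C_i ⊕ C'_i = P_i ⊕ P'_i and thus P'_i = P_i ⊕ C_i ⊕ C'_i.
P'[1]: 0xA ⊕ 0x2 ⊕ 0xC = 0x4.
P'[2]: 0x9 ⊕ 0xE ⊕ 0x4 = 0x3.
P'[3]: 0x3 ⊕ 0x5 ⊕ 0x5 = 0x3.
P'[4]: 0x2 ⊕ 0x7 ⊕ 0xE = 0xB.
P'[5]: 0xA ⊕ 0x6 ⊕ 0x3 = 0xF.
P'[6]: 0x6 ⊕ 0xD ⊕ 0x8 = 0x3.

P'[1] = 0x4, P'[2] = 0x3, P'[3] = 0x3, P'[4] = 0xB, P'[5] = 0xF, P'[6] = 0x3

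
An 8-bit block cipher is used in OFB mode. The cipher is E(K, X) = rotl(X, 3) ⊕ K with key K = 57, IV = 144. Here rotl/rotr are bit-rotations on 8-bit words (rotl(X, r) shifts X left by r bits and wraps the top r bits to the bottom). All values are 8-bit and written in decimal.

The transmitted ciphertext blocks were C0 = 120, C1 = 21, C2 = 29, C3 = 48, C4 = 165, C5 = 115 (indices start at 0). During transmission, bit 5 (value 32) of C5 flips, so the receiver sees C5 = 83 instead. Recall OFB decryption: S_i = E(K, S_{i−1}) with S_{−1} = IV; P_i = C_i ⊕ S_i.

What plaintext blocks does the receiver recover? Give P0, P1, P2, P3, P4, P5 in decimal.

Only C5 changed, to 83. In OFB, a change in C_i flips the same bit in P_i only; the keystream is unaffected. Decrypting the received ciphertext:
P0: S = E(K, 144) = 189; 120 ⊕ 189 = 197.
P1: S = E(K, 189) = 212; 21 ⊕ 212 = 193.
P2: S = E(K, 212) = 159; 29 ⊕ 159 = 130.
P3: S = E(K, 159) = 197; 48 ⊕ 197 = 245.
P4: S = E(K, 197) = 23; 165 ⊕ 23 = 178.
P5: S = E(K, 23) = 129; 83 ⊕ 129 = 210.
Blocks that differ from the original plaintext: P5.

P0 = 197, P1 = 193, P2 = 130, P3 = 245, P4 = 178, P5 = 210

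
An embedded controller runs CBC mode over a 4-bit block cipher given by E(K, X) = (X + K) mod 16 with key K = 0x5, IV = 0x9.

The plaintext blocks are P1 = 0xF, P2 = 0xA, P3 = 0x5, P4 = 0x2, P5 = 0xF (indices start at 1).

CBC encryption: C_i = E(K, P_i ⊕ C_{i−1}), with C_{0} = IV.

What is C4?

C4 = 0xF

C1: P1 ⊕ 0x9 = 0x6; E(K, 0x6) = 0xB.
C2: P2 ⊕ 0xB = 0x1; E(K, 0x1) = 0x6.
C3: P3 ⊕ 0x6 = 0x3; E(K, 0x3) = 0x8.
C4: P4 ⊕ 0x8 = 0xA; E(K, 0xA) = 0xF.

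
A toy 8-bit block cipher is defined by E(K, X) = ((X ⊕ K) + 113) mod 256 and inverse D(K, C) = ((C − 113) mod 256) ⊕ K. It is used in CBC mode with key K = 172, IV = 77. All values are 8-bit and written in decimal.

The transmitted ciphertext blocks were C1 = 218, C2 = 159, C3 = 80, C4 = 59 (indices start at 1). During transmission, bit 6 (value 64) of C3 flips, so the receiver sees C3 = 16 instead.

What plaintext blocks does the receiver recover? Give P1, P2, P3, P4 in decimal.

CBC decryption: P_i = D(K, C_i) ⊕ C_{i−1}, with C_{0} = IV.
Only C3 changed, to 16. In CBC, a change in C_i garbles P_i and flips the same bit in P_{i+1}. Decrypting the received ciphertext:
P1: D(K, 218) = 197; 197 ⊕ 77 = 136.
P2: D(K, 159) = 130; 130 ⊕ 218 = 88.
P3: D(K, 16) = 51; 51 ⊕ 159 = 172.
P4: D(K, 59) = 102; 102 ⊕ 16 = 118.
Blocks that differ from the original plaintext: P3, P4.

P1 = 136, P2 = 88, P3 = 172, P4 = 118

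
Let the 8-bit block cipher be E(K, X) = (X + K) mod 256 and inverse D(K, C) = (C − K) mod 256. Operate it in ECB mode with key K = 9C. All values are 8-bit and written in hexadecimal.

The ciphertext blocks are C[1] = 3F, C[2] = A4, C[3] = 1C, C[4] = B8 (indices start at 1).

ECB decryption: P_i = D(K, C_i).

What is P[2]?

P[2]: D(K, A4) = 08.

P[2] = 08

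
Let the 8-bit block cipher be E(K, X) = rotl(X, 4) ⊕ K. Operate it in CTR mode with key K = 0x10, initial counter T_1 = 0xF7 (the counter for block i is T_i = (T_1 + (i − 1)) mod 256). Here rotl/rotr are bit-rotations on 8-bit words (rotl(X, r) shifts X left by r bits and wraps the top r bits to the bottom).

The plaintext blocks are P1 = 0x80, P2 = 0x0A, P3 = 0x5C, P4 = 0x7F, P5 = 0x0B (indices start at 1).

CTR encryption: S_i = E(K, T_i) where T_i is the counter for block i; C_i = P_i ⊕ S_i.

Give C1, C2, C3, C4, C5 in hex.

C1 = 0xEF, C2 = 0x95, C3 = 0xD3, C4 = 0xC0, C5 = 0xA4

C1: T = 0xF7, S = E(K, T) = 0x6F; 0x80 ⊕ 0x6F = 0xEF.
C2: T = 0xF8, S = E(K, T) = 0x9F; 0x0A ⊕ 0x9F = 0x95.
C3: T = 0xF9, S = E(K, T) = 0x8F; 0x5C ⊕ 0x8F = 0xD3.
C4: T = 0xFA, S = E(K, T) = 0xBF; 0x7F ⊕ 0xBF = 0xC0.
C5: T = 0xFB, S = E(K, T) = 0xAF; 0x0B ⊕ 0xAF = 0xA4.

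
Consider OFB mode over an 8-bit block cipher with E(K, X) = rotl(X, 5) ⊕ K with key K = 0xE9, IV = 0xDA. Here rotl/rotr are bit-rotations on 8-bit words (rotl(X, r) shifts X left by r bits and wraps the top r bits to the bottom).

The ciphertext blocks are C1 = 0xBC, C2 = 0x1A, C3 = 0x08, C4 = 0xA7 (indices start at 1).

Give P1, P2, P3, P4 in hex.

OFB decryption: S_i = E(K, S_{i−1}) with S_{0} = IV; P_i = C_i ⊕ S_i.
P1: S = E(K, 0xDA) = 0xB2; 0xBC ⊕ 0xB2 = 0x0E.
P2: S = E(K, 0xB2) = 0xBF; 0x1A ⊕ 0xBF = 0xA5.
P3: S = E(K, 0xBF) = 0x1E; 0x08 ⊕ 0x1E = 0x16.
P4: S = E(K, 0x1E) = 0x2A; 0xA7 ⊕ 0x2A = 0x8D.

P1 = 0x0E, P2 = 0xA5, P3 = 0x16, P4 = 0x8D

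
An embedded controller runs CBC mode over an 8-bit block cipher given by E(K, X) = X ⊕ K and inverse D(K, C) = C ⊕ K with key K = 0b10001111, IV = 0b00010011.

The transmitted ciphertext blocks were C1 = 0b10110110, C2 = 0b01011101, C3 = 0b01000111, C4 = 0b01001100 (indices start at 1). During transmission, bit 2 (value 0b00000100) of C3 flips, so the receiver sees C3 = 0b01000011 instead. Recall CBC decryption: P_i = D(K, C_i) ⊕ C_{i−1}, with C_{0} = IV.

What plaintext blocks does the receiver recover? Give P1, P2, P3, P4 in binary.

Only C3 changed, to 0b01000011. In CBC, a change in C_i garbles P_i and flips the same bit in P_{i+1}. Decrypting the received ciphertext:
P1: D(K, 0b10110110) = 0b00111001; 0b00111001 ⊕ 0b00010011 = 0b00101010.
P2: D(K, 0b01011101) = 0b11010010; 0b11010010 ⊕ 0b10110110 = 0b01100100.
P3: D(K, 0b01000011) = 0b11001100; 0b11001100 ⊕ 0b01011101 = 0b10010001.
P4: D(K, 0b01001100) = 0b11000011; 0b11000011 ⊕ 0b01000011 = 0b10000000.
Blocks that differ from the original plaintext: P3, P4.

P1 = 0b00101010, P2 = 0b01100100, P3 = 0b10010001, P4 = 0b10000000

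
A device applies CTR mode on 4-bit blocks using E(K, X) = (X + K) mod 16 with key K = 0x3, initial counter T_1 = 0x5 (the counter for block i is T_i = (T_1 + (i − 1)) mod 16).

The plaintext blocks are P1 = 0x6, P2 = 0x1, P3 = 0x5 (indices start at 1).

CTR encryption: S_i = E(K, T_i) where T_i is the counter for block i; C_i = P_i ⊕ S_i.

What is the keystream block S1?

C1: T = 0x5, S = E(K, T) = 0x8; 0x6 ⊕ 0x8 = 0xE.
So S1 = 0x8.

0x8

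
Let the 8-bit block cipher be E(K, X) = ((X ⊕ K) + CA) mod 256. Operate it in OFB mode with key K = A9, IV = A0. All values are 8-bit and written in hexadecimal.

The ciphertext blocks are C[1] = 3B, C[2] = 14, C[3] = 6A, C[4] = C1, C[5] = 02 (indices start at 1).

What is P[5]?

P[5] = 09

OFB decryption: S_i = E(K, S_{i−1}) with S_{0} = IV; P_i = C_i ⊕ S_i.
P[1]: S = E(K, A0) = D3; 3B ⊕ D3 = E8.
P[2]: S = E(K, D3) = 44; 14 ⊕ 44 = 50.
P[3]: S = E(K, 44) = B7; 6A ⊕ B7 = DD.
P[4]: S = E(K, B7) = E8; C1 ⊕ E8 = 29.
P[5]: S = E(K, E8) = 0B; 02 ⊕ 0B = 09.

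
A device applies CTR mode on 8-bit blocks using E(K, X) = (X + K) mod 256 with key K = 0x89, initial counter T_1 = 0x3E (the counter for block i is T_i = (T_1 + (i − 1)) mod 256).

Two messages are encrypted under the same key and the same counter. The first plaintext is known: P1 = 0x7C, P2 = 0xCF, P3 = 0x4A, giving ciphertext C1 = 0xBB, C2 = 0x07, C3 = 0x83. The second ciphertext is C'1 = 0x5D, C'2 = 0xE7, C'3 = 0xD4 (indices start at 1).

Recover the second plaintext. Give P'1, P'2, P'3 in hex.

In CTR with a reused counter, both messages share the same keystream S_i, so C_i ⊕ C'_i = P_i ⊕ P'_i and thus P'_i = P_i ⊕ C_i ⊕ C'_i.
P'1: 0x7C ⊕ 0xBB ⊕ 0x5D = 0x9A.
P'2: 0xCF ⊕ 0x07 ⊕ 0xE7 = 0x2F.
P'3: 0x4A ⊕ 0x83 ⊕ 0xD4 = 0x1D.

P'1 = 0x9A, P'2 = 0x2F, P'3 = 0x1D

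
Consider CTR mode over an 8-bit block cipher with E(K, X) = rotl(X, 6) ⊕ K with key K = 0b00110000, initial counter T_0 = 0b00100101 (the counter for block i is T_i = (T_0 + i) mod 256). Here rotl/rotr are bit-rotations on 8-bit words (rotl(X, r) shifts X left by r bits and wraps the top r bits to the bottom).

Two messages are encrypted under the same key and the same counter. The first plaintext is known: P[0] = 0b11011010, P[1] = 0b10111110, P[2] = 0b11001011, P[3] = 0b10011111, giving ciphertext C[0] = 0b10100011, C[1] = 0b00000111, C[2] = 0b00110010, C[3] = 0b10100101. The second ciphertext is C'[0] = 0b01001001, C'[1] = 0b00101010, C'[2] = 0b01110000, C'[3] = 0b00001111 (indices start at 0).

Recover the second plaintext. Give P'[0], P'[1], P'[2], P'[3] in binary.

P'[0] = 0b00110000, P'[1] = 0b10010011, P'[2] = 0b10001001, P'[3] = 0b00110101

In CTR with a reused counter, both messages share the same keystream S_i, so C_i ⊕ C'_i = P_i ⊕ P'_i and thus P'_i = P_i ⊕ C_i ⊕ C'_i.
P'[0]: 0b11011010 ⊕ 0b10100011 ⊕ 0b01001001 = 0b00110000.
P'[1]: 0b10111110 ⊕ 0b00000111 ⊕ 0b00101010 = 0b10010011.
P'[2]: 0b11001011 ⊕ 0b00110010 ⊕ 0b01110000 = 0b10001001.
P'[3]: 0b10011111 ⊕ 0b10100101 ⊕ 0b00001111 = 0b00110101.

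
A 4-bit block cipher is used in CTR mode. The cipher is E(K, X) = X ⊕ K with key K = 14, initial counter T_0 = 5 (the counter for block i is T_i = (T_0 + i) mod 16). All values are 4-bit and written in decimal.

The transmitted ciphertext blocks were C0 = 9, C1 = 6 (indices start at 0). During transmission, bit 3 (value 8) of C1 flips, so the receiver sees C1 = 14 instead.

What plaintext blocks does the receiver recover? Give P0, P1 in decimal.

P0 = 2, P1 = 6

CTR decryption: S_i = E(K, T_i) where T_i is the counter for block i; P_i = C_i ⊕ S_i.
Only C1 changed, to 14. In CTR, a change in C_i flips the same bit in P_i only; the keystream is unaffected. Decrypting the received ciphertext:
P0: T = 5, S = E(K, T) = 11; 9 ⊕ 11 = 2.
P1: T = 6, S = E(K, T) = 8; 14 ⊕ 8 = 6.
Blocks that differ from the original plaintext: P1.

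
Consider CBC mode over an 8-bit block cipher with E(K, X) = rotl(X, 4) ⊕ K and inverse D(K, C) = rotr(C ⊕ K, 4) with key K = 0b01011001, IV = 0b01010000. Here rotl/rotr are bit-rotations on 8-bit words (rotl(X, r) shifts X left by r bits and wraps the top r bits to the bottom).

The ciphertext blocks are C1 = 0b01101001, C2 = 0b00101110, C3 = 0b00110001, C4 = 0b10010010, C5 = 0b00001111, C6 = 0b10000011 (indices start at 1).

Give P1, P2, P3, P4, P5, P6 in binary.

CBC decryption: P_i = D(K, C_i) ⊕ C_{i−1}, with C_{0} = IV.
P1: D(K, 0b01101001) = 0b00000011; 0b00000011 ⊕ 0b01010000 = 0b01010011.
P2: D(K, 0b00101110) = 0b01110111; 0b01110111 ⊕ 0b01101001 = 0b00011110.
P3: D(K, 0b00110001) = 0b10000110; 0b10000110 ⊕ 0b00101110 = 0b10101000.
P4: D(K, 0b10010010) = 0b10111100; 0b10111100 ⊕ 0b00110001 = 0b10001101.
P5: D(K, 0b00001111) = 0b01100101; 0b01100101 ⊕ 0b10010010 = 0b11110111.
P6: D(K, 0b10000011) = 0b10101101; 0b10101101 ⊕ 0b00001111 = 0b10100010.

P1 = 0b01010011, P2 = 0b00011110, P3 = 0b10101000, P4 = 0b10001101, P5 = 0b11110111, P6 = 0b10100010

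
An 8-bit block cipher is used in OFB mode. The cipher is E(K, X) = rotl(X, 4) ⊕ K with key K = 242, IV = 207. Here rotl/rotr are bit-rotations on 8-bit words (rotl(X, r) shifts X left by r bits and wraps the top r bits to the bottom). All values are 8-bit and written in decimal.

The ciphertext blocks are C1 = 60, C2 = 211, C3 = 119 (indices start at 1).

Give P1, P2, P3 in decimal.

OFB decryption: S_i = E(K, S_{i−1}) with S_{0} = IV; P_i = C_i ⊕ S_i.
P1: S = E(K, 207) = 14; 60 ⊕ 14 = 50.
P2: S = E(K, 14) = 18; 211 ⊕ 18 = 193.
P3: S = E(K, 18) = 211; 119 ⊕ 211 = 164.

P1 = 50, P2 = 193, P3 = 164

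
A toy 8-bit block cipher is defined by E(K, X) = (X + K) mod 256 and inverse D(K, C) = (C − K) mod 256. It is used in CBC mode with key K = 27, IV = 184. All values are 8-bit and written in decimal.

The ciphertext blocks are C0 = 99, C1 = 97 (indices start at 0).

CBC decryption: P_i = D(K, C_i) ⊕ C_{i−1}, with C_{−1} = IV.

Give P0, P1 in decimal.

P0 = 240, P1 = 37

P0: D(K, 99) = 72; 72 ⊕ 184 = 240.
P1: D(K, 97) = 70; 70 ⊕ 99 = 37.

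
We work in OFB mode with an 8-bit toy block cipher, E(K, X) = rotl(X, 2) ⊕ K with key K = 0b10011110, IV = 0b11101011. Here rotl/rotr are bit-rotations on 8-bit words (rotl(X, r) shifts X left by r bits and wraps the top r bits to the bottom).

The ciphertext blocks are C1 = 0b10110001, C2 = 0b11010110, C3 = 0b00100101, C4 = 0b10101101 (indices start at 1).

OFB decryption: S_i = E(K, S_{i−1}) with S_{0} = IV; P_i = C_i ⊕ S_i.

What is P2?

P1: S = E(K, 0b11101011) = 0b00110001; 0b10110001 ⊕ 0b00110001 = 0b10000000.
P2: S = E(K, 0b00110001) = 0b01011010; 0b11010110 ⊕ 0b01011010 = 0b10001100.

P2 = 0b10001100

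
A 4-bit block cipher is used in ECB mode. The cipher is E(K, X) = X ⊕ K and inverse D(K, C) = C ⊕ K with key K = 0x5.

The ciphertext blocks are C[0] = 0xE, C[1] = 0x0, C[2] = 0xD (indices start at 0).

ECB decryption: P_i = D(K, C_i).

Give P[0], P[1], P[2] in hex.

P[0]: D(K, 0xE) = 0xB.
P[1]: D(K, 0x0) = 0x5.
P[2]: D(K, 0xD) = 0x8.

P[0] = 0xB, P[1] = 0x5, P[2] = 0x8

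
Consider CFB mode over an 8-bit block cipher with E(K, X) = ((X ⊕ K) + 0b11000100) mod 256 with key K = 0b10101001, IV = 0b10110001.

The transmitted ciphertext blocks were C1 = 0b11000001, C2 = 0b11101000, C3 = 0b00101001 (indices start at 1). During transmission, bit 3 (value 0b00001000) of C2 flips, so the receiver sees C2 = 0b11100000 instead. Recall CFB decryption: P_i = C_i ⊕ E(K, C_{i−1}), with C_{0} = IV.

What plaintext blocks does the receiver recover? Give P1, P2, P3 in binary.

Only C2 changed, to 0b11100000. In CFB, a change in C_i flips the same bit in P_i and garbles P_{i+1}. Decrypting the received ciphertext:
P1: E(K, 0b10110001) = 0b11011100; 0b11000001 ⊕ 0b11011100 = 0b00011101.
P2: E(K, 0b11000001) = 0b00101100; 0b11100000 ⊕ 0b00101100 = 0b11001100.
P3: E(K, 0b11100000) = 0b00001101; 0b00101001 ⊕ 0b00001101 = 0b00100100.
Blocks that differ from the original plaintext: P2, P3.

P1 = 0b00011101, P2 = 0b11001100, P3 = 0b00100100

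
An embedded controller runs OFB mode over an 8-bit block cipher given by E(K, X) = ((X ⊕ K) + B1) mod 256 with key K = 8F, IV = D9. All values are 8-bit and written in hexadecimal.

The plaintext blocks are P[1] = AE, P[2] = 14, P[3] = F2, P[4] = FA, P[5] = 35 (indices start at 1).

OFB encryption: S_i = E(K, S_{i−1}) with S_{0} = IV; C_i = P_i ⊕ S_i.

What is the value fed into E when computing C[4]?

67

C[1]: S = E(K, D9) = 07; AE ⊕ 07 = A9.
C[2]: S = E(K, 07) = 39; 14 ⊕ 39 = 2D.
C[3]: S = E(K, 39) = 67; F2 ⊕ 67 = 95.
C[4]: S = E(K, 67) = 99; FA ⊕ 99 = 63.
So the input to E for block [4] is 67.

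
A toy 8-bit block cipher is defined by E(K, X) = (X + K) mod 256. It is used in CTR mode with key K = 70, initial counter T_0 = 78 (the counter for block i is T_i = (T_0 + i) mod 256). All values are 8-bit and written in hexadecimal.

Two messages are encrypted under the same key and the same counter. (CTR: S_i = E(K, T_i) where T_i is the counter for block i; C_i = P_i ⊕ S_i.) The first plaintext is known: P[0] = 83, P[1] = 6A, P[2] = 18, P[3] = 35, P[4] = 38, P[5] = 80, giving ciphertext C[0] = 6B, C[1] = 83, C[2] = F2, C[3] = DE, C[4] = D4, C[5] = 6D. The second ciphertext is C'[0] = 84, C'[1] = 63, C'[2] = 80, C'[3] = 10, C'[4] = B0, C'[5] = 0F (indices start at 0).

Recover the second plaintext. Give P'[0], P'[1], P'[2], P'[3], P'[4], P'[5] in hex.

In CTR with a reused counter, both messages share the same keystream S_i, so C_i ⊕ C'_i = P_i ⊕ P'_i and thus P'_i = P_i ⊕ C_i ⊕ C'_i.
P'[0]: 83 ⊕ 6B ⊕ 84 = 6C.
P'[1]: 6A ⊕ 83 ⊕ 63 = 8A.
P'[2]: 18 ⊕ F2 ⊕ 80 = 6A.
P'[3]: 35 ⊕ DE ⊕ 10 = FB.
P'[4]: 38 ⊕ D4 ⊕ B0 = 5C.
P'[5]: 80 ⊕ 6D ⊕ 0F = E2.

P'[0] = 6C, P'[1] = 8A, P'[2] = 6A, P'[3] = FB, P'[4] = 5C, P'[5] = E2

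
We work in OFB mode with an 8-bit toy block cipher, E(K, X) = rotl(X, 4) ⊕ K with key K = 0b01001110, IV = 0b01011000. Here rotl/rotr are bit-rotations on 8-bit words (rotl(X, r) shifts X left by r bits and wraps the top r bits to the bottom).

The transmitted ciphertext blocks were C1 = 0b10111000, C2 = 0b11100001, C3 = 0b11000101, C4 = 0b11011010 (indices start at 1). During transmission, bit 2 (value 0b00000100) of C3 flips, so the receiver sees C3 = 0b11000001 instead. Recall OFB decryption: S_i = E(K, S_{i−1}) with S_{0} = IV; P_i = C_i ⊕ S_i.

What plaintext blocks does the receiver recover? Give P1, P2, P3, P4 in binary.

Only C3 changed, to 0b11000001. In OFB, a change in C_i flips the same bit in P_i only; the keystream is unaffected. Decrypting the received ciphertext:
P1: S = E(K, 0b01011000) = 0b11001011; 0b10111000 ⊕ 0b11001011 = 0b01110011.
P2: S = E(K, 0b11001011) = 0b11110010; 0b11100001 ⊕ 0b11110010 = 0b00010011.
P3: S = E(K, 0b11110010) = 0b01100001; 0b11000001 ⊕ 0b01100001 = 0b10100000.
P4: S = E(K, 0b01100001) = 0b01011000; 0b11011010 ⊕ 0b01011000 = 0b10000010.
Blocks that differ from the original plaintext: P3.

P1 = 0b01110011, P2 = 0b00010011, P3 = 0b10100000, P4 = 0b10000010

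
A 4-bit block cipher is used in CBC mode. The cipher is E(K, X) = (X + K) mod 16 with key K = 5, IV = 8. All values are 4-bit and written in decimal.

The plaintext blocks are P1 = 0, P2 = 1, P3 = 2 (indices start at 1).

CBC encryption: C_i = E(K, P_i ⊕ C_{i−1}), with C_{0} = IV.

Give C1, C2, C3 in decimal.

C1: P1 ⊕ 8 = 8; E(K, 8) = 13.
C2: P2 ⊕ 13 = 12; E(K, 12) = 1.
C3: P3 ⊕ 1 = 3; E(K, 3) = 8.

C1 = 13, C2 = 1, C3 = 8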